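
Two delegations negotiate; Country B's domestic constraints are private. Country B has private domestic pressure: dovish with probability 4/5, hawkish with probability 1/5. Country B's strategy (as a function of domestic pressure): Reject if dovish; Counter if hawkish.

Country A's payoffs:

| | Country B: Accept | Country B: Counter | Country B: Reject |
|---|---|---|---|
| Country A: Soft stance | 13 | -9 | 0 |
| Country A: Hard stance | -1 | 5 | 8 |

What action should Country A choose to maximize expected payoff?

Hard stance

E[Soft stance] = 4/5·(0) + 1/5·(-9) = -9/5
E[Hard stance] = 4/5·(8) + 1/5·(5) = 37/5
Best response: Hard stance (37/5 is the largest).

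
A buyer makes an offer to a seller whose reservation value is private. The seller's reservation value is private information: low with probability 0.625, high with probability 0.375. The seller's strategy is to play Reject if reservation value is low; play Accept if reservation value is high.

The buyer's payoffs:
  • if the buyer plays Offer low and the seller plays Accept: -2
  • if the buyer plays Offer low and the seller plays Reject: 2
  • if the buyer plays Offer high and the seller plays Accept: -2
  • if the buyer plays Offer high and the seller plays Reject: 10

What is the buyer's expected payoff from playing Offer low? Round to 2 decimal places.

0.50

E[Offer low] = 0.625·2 + 0.375·(-2) = 1.25 + (-0.75) = 0.5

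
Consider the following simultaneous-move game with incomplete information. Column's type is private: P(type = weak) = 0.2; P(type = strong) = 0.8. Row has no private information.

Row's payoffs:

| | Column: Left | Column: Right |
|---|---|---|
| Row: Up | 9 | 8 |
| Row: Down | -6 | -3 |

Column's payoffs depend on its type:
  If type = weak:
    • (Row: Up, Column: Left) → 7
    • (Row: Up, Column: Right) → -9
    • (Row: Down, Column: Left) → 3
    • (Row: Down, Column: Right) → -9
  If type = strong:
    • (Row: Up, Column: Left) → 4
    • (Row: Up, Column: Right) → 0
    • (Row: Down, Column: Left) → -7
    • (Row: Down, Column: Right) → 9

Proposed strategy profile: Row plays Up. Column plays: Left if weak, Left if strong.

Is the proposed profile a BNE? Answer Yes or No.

A profile is a BNE iff every type of every player is best-responding given beliefs about the other side.
Row plays Up: E[Up] = 0.2·(9) + 0.8·(9) = 9; E[Down] = -6. Best-responding. ✓
Column (type weak), facing Up: Left gives 7, Right gives -9. Proposed Left is best. ✓
Column (type strong), facing Up: Left gives 4, Right gives 0. Proposed Left is best. ✓

Yes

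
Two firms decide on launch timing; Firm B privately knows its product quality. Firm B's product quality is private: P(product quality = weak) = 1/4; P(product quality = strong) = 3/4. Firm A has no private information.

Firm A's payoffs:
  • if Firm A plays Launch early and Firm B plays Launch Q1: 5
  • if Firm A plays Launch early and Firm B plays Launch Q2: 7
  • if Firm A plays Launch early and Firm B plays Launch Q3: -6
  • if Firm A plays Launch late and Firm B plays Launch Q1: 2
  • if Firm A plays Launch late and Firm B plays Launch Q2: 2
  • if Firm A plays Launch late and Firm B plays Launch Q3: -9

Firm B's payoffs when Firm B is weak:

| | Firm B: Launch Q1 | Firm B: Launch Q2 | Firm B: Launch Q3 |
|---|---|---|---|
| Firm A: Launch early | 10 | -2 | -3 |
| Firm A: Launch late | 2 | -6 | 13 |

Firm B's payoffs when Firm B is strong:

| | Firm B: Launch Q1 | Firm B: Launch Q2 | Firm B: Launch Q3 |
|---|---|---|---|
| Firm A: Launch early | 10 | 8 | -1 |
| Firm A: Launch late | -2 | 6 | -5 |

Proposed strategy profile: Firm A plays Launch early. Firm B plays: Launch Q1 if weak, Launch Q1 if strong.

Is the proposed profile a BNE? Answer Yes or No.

Firm A plays Launch early: E[Launch early] = 1/4·(5) + 3/4·(5) = 5; E[Launch late] = 2. Best-responding. ✓
Firm B (product quality weak), facing Launch early: Launch Q1 gives 10, Launch Q2 gives -2, Launch Q3 gives -3. Proposed Launch Q1 is best. ✓
Firm B (product quality strong), facing Launch early: Launch Q1 gives 10, Launch Q2 gives 8, Launch Q3 gives -1. Proposed Launch Q1 is best. ✓

Yes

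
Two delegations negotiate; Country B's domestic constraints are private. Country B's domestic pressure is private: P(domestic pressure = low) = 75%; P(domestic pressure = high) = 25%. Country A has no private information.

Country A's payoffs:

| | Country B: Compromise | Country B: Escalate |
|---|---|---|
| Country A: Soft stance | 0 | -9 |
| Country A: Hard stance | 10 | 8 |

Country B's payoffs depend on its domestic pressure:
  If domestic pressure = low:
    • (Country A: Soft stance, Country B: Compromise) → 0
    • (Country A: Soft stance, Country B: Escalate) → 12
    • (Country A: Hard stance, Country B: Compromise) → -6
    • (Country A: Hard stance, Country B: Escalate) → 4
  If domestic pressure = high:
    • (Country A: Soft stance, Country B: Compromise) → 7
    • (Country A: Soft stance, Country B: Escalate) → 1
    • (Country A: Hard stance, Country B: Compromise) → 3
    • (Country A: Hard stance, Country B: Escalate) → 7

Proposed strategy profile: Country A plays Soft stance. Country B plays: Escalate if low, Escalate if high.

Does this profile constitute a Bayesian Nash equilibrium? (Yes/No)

No

Country A plays Soft stance: E[Soft stance] = 0.75·(-9) + 0.25·(-9) = -9; E[Hard stance] = 8. Not best-responding. ✗
Country B (domestic pressure low), facing Soft stance: Compromise gives 0, Escalate gives 12. Proposed Escalate is best. ✓
Country B (domestic pressure high), facing Soft stance: Compromise gives 7, Escalate gives 1. Proposed Escalate is not best — profitable deviation exists. ✗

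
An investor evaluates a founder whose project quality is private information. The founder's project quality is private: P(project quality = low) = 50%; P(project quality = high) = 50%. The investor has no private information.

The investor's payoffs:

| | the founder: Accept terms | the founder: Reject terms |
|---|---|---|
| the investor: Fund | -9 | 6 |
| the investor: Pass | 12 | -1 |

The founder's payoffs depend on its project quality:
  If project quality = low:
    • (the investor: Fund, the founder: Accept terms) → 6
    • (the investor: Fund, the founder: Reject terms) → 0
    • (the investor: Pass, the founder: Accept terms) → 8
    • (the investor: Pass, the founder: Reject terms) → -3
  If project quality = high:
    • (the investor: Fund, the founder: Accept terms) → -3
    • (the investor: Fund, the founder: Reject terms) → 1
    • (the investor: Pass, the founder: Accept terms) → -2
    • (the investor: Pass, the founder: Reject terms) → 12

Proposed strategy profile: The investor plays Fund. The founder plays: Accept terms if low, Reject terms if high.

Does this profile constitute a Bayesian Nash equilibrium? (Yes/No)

The investor plays Fund: E[Fund] = 0.5·(-9) + 0.5·(6) = -1.5; E[Pass] = 5.5. Not best-responding. ✗
The founder (project quality low), facing Fund: Accept terms gives 6, Reject terms gives 0. Proposed Accept terms is best. ✓
The founder (project quality high), facing Fund: Accept terms gives -3, Reject terms gives 1. Proposed Reject terms is best. ✓

No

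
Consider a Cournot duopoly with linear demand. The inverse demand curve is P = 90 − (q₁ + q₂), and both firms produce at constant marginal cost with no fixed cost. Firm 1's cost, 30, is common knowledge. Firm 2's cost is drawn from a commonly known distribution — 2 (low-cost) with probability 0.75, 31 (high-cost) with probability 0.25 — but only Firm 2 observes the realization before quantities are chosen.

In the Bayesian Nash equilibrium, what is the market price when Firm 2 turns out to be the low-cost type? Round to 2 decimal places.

Type-c best response for Firm 2: q₂(c) = (90 − c)/2 − q₁/2.
Firm 1 maximizes expected profit; its first-order condition is 90 − 2q₁ − E[q₂] − 30 = 0.
Substituting E[q₂] and solving: E[c₂] = 9.25, so q₁ = (90 − 2·30 + 9.25)/3 = 13.0833.
q₂(low-cost) = 37.4583, so P = 90 − (13.0833 + 37.4583) = 39.4583.

39.46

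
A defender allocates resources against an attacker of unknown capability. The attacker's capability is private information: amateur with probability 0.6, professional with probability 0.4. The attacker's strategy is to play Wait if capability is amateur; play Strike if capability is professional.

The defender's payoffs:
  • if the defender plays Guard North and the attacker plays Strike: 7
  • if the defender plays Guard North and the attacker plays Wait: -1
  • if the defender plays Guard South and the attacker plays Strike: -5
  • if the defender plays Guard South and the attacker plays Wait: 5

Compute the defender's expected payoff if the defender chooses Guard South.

1

E[Guard South] = 0.6·5 + 0.4·(-5) = 3 + (-2) = 1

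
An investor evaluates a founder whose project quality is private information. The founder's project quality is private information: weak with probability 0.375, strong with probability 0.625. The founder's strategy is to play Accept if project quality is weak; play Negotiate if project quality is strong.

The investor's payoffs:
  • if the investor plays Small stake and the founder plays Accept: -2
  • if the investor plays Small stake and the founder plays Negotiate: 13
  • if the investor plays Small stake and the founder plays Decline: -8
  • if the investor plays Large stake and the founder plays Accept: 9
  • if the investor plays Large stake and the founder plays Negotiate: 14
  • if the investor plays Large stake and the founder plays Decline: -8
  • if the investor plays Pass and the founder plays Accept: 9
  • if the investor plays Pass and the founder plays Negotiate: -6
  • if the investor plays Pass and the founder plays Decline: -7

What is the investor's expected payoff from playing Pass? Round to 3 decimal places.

-0.375

E[Pass] = 0.375·9 + 0.625·(-6) = 3.375 + (-3.75) = -0.375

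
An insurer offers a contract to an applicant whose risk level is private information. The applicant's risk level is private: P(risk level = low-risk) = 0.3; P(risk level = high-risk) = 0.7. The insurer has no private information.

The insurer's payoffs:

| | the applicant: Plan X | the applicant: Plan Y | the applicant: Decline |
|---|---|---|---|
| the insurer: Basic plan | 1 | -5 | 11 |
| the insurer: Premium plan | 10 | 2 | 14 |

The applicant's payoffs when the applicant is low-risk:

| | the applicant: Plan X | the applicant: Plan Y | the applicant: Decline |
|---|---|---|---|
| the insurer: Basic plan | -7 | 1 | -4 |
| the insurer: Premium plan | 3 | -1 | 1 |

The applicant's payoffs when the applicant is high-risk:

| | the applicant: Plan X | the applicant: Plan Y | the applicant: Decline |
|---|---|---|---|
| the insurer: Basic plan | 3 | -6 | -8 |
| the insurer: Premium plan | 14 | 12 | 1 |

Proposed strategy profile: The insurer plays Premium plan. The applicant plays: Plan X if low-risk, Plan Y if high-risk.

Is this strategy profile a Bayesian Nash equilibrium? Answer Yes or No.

No

A profile is a BNE iff every type of every player is best-responding given beliefs about the other side.
The insurer plays Premium plan: E[Premium plan] = 0.3·(10) + 0.7·(2) = 4.4; E[Basic plan] = -3.2. Best-responding. ✓
The applicant (risk level low-risk), facing Premium plan: Plan X gives 3, Plan Y gives -1, Decline gives 1. Proposed Plan X is best. ✓
The applicant (risk level high-risk), facing Premium plan: Plan X gives 14, Plan Y gives 12, Decline gives 1. Proposed Plan Y is not best — profitable deviation exists. ✗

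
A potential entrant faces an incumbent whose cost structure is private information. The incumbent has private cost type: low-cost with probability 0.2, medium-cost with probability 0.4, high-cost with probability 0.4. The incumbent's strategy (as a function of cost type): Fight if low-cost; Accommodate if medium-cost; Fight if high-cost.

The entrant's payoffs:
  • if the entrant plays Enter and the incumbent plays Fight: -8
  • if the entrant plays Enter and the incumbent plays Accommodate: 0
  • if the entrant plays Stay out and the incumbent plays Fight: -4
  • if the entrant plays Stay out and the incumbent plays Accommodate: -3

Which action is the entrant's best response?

Stay out

Compute the entrant's expected payoff for each action, taking the expectation over the incumbent's type.
E[Enter] = 0.2·(-8) + 0.4·(0) + 0.4·(-8) = -4.8
E[Stay out] = 0.2·(-4) + 0.4·(-3) + 0.4·(-4) = -3.6
Best response: Stay out (-3.6 is the largest).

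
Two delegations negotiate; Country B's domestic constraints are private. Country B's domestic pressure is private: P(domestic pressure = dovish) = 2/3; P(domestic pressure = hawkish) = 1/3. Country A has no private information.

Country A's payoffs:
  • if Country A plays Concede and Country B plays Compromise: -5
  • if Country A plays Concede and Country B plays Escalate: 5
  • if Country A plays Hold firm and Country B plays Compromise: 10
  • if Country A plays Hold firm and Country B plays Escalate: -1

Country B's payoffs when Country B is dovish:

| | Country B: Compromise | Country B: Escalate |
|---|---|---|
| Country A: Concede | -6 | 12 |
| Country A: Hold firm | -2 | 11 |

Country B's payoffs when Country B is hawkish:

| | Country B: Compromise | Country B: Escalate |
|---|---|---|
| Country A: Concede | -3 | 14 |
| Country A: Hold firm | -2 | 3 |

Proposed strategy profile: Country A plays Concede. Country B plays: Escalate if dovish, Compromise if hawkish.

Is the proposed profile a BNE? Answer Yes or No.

Country A plays Concede: E[Concede] = 2/3·(5) + 1/3·(-5) = 5/3; E[Hold firm] = 8/3. Not best-responding. ✗
Country B (domestic pressure dovish), facing Concede: Compromise gives -6, Escalate gives 12. Proposed Escalate is best. ✓
Country B (domestic pressure hawkish), facing Concede: Compromise gives -3, Escalate gives 14. Proposed Compromise is not best — profitable deviation exists. ✗

No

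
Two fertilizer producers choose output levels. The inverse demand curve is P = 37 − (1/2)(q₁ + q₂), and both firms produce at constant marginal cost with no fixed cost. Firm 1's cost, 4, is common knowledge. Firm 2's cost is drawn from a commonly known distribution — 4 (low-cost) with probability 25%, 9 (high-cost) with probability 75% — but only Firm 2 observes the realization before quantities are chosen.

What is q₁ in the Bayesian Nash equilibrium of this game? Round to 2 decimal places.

Type-c best response for Firm 2: q₂(c) = (37 − c) − q₁/2.
Firm 1 maximizes expected profit; its first-order condition is 37 − q₁ − (1/2)E[q₂] − 4 = 0.
Substituting E[q₂] and solving: E[c₂] = 7.75, so q₁ = (37 − 2·4 + 7.75)/(3/2) = 24.5.

24.50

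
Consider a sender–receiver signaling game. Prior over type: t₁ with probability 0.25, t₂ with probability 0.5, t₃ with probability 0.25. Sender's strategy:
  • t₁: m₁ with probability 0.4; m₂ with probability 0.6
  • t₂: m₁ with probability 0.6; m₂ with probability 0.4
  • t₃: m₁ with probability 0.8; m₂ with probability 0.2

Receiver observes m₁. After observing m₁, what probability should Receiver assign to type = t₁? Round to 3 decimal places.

Apply Bayes' rule using the sender's strategy as the likelihood.
P(m₁) = 0.25·0.4 + 0.5·0.6 + 0.25·0.8 = 0.6
P(t₁ | m₁) = (0.25·0.4) / 0.6 = 0.1 / 0.6 = 0.166667

0.167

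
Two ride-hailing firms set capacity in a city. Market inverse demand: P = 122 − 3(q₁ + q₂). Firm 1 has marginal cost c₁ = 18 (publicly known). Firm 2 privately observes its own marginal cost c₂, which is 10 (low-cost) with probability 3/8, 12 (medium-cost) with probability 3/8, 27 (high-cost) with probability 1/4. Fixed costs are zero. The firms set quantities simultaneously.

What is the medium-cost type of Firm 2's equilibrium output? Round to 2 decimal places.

12.72

Firm 2 with cost c maximizes (122 − 3(q₁+q₂) − c)·q₂, giving q₂(c) = (122 − c − 3q₁)/6.
E[c₂] = 3/8·10 + 3/8·12 + 1/4·27 = 15
Firm 1's FOC against E[q₂] yields q₁ = (122 − 2·18 + E[c₂])/9 = (122 − 36 + 15)/9 = 11.2222.
q₂(medium-cost) = (122 − 12 − 3·11.2222)/6 = 12.7222.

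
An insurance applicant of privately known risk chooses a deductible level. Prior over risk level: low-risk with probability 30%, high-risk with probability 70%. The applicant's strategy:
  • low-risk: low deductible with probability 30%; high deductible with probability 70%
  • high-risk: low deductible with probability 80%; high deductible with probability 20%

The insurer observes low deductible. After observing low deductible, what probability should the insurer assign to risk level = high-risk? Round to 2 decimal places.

P(low deductible) = 0.3·0.3 + 0.7·0.8 = 0.65
P(high-risk | low deductible) = (0.7·0.8) / 0.65 = 0.56 / 0.65 = 0.861538

0.86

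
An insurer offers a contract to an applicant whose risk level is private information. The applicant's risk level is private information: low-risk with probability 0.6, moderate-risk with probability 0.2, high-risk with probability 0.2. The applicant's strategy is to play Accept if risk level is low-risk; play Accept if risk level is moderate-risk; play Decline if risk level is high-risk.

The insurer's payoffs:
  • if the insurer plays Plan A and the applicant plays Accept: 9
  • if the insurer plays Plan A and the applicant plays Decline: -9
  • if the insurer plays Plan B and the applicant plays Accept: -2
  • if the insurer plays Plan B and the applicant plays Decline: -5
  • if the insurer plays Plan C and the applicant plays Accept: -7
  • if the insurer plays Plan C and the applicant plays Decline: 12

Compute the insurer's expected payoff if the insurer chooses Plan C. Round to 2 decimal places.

E[Plan C] = 0.6·(-7) + 0.2·(-7) + 0.2·12 = (-4.2) + (-1.4) + 2.4 = -3.2

-3.20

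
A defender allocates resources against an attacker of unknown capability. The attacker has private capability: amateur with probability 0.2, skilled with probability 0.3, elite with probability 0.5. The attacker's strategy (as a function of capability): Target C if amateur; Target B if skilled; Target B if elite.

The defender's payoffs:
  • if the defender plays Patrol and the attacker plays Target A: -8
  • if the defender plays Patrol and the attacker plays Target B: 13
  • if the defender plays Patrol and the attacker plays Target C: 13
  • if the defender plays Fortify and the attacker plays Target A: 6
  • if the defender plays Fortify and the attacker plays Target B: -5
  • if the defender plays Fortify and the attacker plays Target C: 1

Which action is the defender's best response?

Patrol

E[Patrol] = 0.2·(13) + 0.3·(13) + 0.5·(13) = 13
E[Fortify] = 0.2·(1) + 0.3·(-5) + 0.5·(-5) = -3.8
Best response: Patrol (13 is the largest).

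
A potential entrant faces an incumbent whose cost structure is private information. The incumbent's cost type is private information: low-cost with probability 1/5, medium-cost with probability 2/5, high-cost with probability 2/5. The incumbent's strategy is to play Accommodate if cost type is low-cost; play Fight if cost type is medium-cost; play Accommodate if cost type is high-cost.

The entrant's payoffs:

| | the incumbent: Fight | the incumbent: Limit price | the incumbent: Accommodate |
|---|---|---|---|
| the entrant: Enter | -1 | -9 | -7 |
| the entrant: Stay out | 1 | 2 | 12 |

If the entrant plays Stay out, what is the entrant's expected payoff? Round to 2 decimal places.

Take the expectation over the incumbent's cost type, weighting each type's action by its prior probability.
E[Stay out] = 1/5·12 + 2/5·1 + 2/5·12 = 12/5 + 2/5 + 24/5 = 38/5

7.60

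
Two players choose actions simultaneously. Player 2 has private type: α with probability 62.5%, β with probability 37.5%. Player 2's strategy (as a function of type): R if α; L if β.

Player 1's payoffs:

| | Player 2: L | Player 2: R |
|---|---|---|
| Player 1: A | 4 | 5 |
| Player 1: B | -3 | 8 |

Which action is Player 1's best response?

A

E[A] = 0.625·(5) + 0.375·(4) = 4.625
E[B] = 0.625·(8) + 0.375·(-3) = 3.875
Best response: A (4.625 is the largest).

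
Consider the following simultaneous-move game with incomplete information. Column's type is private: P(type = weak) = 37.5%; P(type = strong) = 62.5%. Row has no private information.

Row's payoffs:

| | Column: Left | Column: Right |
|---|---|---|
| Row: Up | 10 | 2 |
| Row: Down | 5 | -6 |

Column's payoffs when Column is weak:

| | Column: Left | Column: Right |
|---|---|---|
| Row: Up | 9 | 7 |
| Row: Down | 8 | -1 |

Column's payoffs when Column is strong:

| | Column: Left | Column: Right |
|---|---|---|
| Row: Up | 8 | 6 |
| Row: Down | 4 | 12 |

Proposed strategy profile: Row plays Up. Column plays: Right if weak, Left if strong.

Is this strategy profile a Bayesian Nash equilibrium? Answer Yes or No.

No

A profile is a BNE iff every type of every player is best-responding given beliefs about the other side.
Row plays Up: E[Up] = 0.375·(2) + 0.625·(10) = 7; E[Down] = 0.875. Best-responding. ✓
Column (type weak), facing Up: Left gives 9, Right gives 7. Proposed Right is not best — profitable deviation exists. ✗
Column (type strong), facing Up: Left gives 8, Right gives 6. Proposed Left is best. ✓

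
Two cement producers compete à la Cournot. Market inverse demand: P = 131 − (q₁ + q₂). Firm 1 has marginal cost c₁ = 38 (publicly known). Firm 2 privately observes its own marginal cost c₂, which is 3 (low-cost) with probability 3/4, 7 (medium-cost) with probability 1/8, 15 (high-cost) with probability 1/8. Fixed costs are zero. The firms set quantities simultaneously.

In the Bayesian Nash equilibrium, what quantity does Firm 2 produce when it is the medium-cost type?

Each type of Firm 2 best-responds to q₁; Firm 1 best-responds to the expected q₂ over Firm 2's types.
Firm 2 with cost c maximizes (131 − (q₁+q₂) − c)·q₂, giving q₂(c) = (131 − c − q₁)/2.
E[c₂] = 3/4·3 + 1/8·7 + 1/8·15 = 5
Firm 1's FOC against E[q₂] yields q₁ = (131 − 2·38 + E[c₂])/3 = (131 − 76 + 5)/3 = 20.
q₂(medium-cost) = (131 − 7 − 20)/2 = 52.

52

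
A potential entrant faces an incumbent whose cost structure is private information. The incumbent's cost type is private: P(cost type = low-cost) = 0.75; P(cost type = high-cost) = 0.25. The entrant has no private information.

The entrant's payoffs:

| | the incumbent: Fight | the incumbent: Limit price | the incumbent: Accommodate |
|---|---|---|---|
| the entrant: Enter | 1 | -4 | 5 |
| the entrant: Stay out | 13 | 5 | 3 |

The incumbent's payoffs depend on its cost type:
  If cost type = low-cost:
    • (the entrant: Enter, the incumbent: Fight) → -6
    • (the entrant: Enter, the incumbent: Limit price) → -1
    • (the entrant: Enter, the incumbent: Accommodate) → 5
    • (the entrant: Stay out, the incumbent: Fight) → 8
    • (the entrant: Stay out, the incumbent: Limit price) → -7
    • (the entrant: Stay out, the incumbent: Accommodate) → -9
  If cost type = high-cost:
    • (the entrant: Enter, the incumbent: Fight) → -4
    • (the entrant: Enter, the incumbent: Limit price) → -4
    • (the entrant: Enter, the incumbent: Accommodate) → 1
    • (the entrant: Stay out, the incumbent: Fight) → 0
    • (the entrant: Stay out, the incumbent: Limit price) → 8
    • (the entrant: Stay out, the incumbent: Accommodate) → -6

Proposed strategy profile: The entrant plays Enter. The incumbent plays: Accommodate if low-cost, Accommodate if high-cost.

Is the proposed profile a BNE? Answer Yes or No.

Yes

The entrant plays Enter: E[Enter] = 0.75·(5) + 0.25·(5) = 5; E[Stay out] = 3. Best-responding. ✓
The incumbent (cost type low-cost), facing Enter: Fight gives -6, Limit price gives -1, Accommodate gives 5. Proposed Accommodate is best. ✓
The incumbent (cost type high-cost), facing Enter: Fight gives -4, Limit price gives -4, Accommodate gives 1. Proposed Accommodate is best. ✓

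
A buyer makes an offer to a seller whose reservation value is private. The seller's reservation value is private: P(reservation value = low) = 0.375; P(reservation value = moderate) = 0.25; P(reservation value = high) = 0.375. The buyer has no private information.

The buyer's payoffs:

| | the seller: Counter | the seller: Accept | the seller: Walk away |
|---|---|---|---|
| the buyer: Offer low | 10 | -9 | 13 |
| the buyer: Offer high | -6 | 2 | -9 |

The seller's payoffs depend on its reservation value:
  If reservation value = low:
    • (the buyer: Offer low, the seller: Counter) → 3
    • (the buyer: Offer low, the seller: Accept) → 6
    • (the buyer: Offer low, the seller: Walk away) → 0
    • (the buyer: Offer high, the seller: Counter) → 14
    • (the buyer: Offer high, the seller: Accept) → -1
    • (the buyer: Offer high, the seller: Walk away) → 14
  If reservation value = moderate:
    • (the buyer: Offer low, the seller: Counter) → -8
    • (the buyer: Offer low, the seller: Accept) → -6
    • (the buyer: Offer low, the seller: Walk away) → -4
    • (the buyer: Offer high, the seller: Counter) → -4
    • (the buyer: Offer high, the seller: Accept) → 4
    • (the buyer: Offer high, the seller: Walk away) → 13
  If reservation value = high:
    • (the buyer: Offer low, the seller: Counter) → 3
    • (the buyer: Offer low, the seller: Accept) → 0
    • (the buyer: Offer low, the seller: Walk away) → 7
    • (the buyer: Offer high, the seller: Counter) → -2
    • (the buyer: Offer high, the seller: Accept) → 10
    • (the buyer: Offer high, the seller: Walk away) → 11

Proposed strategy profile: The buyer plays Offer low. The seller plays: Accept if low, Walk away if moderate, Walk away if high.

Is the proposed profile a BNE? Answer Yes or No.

Yes

The buyer plays Offer low: E[Offer low] = 0.375·(-9) + 0.25·(13) + 0.375·(13) = 4.75; E[Offer high] = -4.875. Best-responding. ✓
The seller (reservation value low), facing Offer low: Counter gives 3, Accept gives 6, Walk away gives 0. Proposed Accept is best. ✓
The seller (reservation value moderate), facing Offer low: Counter gives -8, Accept gives -6, Walk away gives -4. Proposed Walk away is best. ✓
The seller (reservation value high), facing Offer low: Counter gives 3, Accept gives 0, Walk away gives 7. Proposed Walk away is best. ✓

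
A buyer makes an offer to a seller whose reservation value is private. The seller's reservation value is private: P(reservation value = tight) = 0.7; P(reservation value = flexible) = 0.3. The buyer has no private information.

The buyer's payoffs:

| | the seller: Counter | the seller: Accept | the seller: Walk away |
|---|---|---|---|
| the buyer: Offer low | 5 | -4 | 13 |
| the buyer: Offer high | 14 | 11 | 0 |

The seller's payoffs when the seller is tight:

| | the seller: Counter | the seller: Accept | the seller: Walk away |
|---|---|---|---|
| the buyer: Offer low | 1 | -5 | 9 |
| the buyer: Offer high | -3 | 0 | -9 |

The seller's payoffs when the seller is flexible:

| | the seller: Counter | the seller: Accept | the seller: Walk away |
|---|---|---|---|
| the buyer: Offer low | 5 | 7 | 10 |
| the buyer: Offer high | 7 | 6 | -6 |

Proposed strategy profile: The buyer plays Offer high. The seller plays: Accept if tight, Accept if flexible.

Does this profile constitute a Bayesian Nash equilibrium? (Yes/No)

No

The buyer plays Offer high: E[Offer high] = 0.7·(11) + 0.3·(11) = 11; E[Offer low] = -4. Best-responding. ✓
The seller (reservation value tight), facing Offer high: Counter gives -3, Accept gives 0, Walk away gives -9. Proposed Accept is best. ✓
The seller (reservation value flexible), facing Offer high: Counter gives 7, Accept gives 6, Walk away gives -6. Proposed Accept is not best — profitable deviation exists. ✗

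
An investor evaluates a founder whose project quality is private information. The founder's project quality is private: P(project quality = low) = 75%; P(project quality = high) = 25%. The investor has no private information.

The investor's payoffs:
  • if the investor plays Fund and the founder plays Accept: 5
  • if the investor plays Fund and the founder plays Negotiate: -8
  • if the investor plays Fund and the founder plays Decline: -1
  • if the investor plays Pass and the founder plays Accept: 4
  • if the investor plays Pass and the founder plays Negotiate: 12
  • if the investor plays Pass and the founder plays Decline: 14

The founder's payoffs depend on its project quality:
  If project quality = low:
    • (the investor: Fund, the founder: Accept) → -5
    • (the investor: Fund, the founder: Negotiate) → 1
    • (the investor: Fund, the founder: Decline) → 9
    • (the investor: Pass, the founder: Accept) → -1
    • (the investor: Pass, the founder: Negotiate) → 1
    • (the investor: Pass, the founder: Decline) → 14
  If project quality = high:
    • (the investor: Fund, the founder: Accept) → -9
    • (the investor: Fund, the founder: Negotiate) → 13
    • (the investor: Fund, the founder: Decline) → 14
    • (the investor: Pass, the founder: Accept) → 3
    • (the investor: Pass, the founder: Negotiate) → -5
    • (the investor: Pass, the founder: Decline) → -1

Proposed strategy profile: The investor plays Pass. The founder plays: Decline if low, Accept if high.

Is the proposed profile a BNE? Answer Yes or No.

The investor plays Pass: E[Pass] = 0.75·(14) + 0.25·(4) = 11.5; E[Fund] = 0.5. Best-responding. ✓
The founder (project quality low), facing Pass: Accept gives -1, Negotiate gives 1, Decline gives 14. Proposed Decline is best. ✓
The founder (project quality high), facing Pass: Accept gives 3, Negotiate gives -5, Decline gives -1. Proposed Accept is best. ✓

Yes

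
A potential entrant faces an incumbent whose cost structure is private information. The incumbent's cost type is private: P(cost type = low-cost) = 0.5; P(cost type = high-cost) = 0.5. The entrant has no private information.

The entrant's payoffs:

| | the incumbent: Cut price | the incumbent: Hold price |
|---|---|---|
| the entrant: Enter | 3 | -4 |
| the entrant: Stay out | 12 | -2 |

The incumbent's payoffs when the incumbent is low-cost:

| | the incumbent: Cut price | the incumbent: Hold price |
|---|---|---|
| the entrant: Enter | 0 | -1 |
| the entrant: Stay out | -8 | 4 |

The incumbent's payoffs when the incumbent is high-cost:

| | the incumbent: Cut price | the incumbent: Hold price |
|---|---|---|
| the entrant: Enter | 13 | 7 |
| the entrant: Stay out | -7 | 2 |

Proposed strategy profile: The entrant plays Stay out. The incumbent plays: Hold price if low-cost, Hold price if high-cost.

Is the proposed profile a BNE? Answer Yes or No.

The entrant plays Stay out: E[Stay out] = 0.5·(-2) + 0.5·(-2) = -2; E[Enter] = -4. Best-responding. ✓
The incumbent (cost type low-cost), facing Stay out: Cut price gives -8, Hold price gives 4. Proposed Hold price is best. ✓
The incumbent (cost type high-cost), facing Stay out: Cut price gives -7, Hold price gives 2. Proposed Hold price is best. ✓

Yes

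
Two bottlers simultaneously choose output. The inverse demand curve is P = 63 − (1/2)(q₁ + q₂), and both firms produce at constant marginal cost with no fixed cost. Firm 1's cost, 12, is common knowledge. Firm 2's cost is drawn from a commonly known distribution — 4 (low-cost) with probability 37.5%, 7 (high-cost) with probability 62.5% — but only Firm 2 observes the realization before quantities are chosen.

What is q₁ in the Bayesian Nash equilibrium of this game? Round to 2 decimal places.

29.92

Type-c best response for Firm 2: q₂(c) = (63 − c) − q₁/2.
Firm 1 maximizes expected profit; its first-order condition is 63 − q₁ − (1/2)E[q₂] − 12 = 0.
Substituting E[q₂] and solving: E[c₂] = 5.875, so q₁ = (63 − 2·12 + 5.875)/(3/2) = 29.9167.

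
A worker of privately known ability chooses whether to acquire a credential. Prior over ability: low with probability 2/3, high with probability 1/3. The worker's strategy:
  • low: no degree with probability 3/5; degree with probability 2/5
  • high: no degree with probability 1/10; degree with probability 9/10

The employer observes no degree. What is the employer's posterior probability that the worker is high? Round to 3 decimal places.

P(no degree) = (2/3)·(3/5) + (1/3)·(1/10) = 13/30
P(high | no degree) = ((1/3)·(1/10)) / (13/30) = (1/30) / (13/30) = 1/13

0.077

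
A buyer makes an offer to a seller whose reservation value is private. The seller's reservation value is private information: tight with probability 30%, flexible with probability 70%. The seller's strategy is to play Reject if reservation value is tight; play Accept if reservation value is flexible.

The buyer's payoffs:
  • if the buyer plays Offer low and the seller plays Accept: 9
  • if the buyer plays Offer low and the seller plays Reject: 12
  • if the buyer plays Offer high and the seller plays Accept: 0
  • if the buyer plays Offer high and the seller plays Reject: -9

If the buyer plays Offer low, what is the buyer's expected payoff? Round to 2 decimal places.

Take the expectation over the seller's reservation value, weighting each type's action by its prior probability.
E[Offer low] = 0.3·12 + 0.7·9 = 3.6 + 6.3 = 9.9

9.90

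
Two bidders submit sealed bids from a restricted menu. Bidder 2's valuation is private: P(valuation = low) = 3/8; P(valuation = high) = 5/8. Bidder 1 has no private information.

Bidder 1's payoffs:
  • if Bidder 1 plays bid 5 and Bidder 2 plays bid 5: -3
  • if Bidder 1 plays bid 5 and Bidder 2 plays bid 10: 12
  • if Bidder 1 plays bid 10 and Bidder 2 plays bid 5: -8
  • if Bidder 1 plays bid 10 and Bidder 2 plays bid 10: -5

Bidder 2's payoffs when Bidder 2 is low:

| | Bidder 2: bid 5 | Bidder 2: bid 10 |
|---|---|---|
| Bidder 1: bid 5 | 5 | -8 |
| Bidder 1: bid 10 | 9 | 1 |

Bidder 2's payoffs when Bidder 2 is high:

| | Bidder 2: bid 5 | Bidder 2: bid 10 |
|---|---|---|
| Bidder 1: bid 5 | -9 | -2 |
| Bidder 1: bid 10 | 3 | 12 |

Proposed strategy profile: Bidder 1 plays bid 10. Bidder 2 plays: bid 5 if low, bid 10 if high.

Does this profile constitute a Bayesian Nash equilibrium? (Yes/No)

A profile is a BNE iff every type of every player is best-responding given beliefs about the other side.
Bidder 1 plays bid 10: E[bid 10] = 3/8·(-8) + 5/8·(-5) = -49/8; E[bid 5] = 51/8. Not best-responding. ✗
Bidder 2 (valuation low), facing bid 10: bid 5 gives 9, bid 10 gives 1. Proposed bid 5 is best. ✓
Bidder 2 (valuation high), facing bid 10: bid 5 gives 3, bid 10 gives 12. Proposed bid 10 is best. ✓

No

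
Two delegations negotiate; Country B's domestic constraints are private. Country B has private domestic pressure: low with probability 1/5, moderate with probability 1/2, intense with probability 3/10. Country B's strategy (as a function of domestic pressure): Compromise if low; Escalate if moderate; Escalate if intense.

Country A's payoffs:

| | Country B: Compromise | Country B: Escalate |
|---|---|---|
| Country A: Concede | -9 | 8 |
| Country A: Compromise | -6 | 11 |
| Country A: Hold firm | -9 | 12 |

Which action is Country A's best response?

Hold firm

E[Concede] = 1/5·(-9) + 1/2·(8) + 3/10·(8) = 23/5
E[Compromise] = 1/5·(-6) + 1/2·(11) + 3/10·(11) = 38/5
E[Hold firm] = 1/5·(-9) + 1/2·(12) + 3/10·(12) = 39/5
Best response: Hold firm (39/5 is the largest).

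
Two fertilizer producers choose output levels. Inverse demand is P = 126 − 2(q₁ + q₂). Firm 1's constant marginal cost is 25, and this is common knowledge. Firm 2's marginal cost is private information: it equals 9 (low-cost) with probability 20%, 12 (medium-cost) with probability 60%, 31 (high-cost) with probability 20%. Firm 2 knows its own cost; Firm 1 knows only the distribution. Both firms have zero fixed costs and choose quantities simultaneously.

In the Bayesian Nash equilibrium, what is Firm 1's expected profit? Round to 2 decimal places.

462.08

Firm 2 with cost c maximizes (126 − 2(q₁+q₂) − c)·q₂, giving q₂(c) = (126 − c − 2q₁)/4.
E[c₂] = 0.2·9 + 0.6·12 + 0.2·31 = 15.2
Firm 1's FOC against E[q₂] yields q₁ = (126 − 2·25 + E[c₂])/6 = (126 − 50 + 15.2)/6 = 15.2.
E[P] = 126 − 2·(q₁ + E[q₂]) = 55.4; Firm 1's expected profit = (E[P] − 25)·q₁ = (55.4 − 25)·15.2 = 462.08.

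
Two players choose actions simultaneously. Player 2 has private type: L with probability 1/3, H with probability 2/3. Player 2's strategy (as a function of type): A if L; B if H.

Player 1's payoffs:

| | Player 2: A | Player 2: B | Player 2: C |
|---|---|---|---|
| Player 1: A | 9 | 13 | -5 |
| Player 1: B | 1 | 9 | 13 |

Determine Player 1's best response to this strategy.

Compute Player 1's expected payoff for each action, taking the expectation over Player 2's type.
E[A] = 1/3·(9) + 2/3·(13) = 35/3
E[B] = 1/3·(1) + 2/3·(9) = 19/3
Best response: A (35/3 is the largest).

A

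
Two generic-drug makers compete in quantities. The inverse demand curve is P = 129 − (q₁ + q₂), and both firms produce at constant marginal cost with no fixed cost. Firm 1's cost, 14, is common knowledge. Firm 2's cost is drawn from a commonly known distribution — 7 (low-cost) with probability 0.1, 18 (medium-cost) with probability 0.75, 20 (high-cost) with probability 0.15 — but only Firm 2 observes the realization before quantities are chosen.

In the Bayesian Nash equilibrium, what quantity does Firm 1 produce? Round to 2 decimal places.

Firm 2 with cost c maximizes (129 − (q₁+q₂) − c)·q₂, giving q₂(c) = (129 − c − q₁)/2.
E[c₂] = 0.1·7 + 0.75·18 + 0.15·20 = 17.2
Firm 1's FOC against E[q₂] yields q₁ = (129 − 2·14 + E[c₂])/3 = (129 − 28 + 17.2)/3 = 39.4.

39.40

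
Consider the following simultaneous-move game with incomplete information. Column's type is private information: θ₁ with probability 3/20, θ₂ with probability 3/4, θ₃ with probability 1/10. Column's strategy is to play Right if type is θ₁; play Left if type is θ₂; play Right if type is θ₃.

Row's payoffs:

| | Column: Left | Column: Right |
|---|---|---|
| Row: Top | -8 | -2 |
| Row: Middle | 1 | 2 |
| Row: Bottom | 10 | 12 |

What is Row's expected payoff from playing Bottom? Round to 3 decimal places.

10.500

Take the expectation over Column's type, weighting each type's action by its prior probability.
E[Bottom] = 3/20·12 + 3/4·10 + 1/10·12 = 9/5 + 15/2 + 6/5 = 21/2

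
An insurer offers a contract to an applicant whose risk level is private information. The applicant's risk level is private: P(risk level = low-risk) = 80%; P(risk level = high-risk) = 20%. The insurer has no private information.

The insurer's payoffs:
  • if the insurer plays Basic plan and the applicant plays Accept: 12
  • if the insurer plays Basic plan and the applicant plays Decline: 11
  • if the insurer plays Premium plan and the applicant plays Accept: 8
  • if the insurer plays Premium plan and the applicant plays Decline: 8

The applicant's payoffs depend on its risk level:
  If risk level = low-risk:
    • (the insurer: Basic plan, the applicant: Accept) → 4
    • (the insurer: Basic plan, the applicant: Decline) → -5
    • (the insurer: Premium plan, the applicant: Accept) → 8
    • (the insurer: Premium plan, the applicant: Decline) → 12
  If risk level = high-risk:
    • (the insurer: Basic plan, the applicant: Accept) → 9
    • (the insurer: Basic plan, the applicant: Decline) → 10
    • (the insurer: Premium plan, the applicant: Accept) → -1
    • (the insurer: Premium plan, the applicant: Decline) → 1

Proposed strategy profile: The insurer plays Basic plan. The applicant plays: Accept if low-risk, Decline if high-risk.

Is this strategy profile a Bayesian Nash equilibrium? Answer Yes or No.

A profile is a BNE iff every type of every player is best-responding given beliefs about the other side.
The insurer plays Basic plan: E[Basic plan] = 0.8·(12) + 0.2·(11) = 11.8; E[Premium plan] = 8. Best-responding. ✓
The applicant (risk level low-risk), facing Basic plan: Accept gives 4, Decline gives -5. Proposed Accept is best. ✓
The applicant (risk level high-risk), facing Basic plan: Accept gives 9, Decline gives 10. Proposed Decline is best. ✓

Yes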